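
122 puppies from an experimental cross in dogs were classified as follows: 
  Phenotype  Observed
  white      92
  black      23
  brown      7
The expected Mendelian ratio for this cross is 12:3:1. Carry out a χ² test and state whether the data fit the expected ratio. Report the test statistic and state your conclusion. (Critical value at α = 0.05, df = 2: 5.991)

The 12:3:1 ratio has 16 parts, so with N = 122 the expected counts are:
  white: 122 × 12/16 = 91.5
  black: 122 × 3/16 = 22.875
  brown: 122 × 1/16 = 7.625
χ² = Σ (O − E)² / E
  white: (92 − 91.5)² / 91.5 = 0.0027
  black: (23 − 22.875)² / 22.875 = 0.0007
  brown: (7 − 7.625)² / 7.625 = 0.0512
χ² = 0.0027 + 0.0007 + 0.0512 = 0.0546 ≈ 0.055
Degrees of freedom = 3 − 1 = 2; critical value at α = 0.05 is 5.991.
Since 0.055 < 5.991, we fail to reject the null hypothesis — the data are consistent with the 12:3:1 ratio.

0.055; consistent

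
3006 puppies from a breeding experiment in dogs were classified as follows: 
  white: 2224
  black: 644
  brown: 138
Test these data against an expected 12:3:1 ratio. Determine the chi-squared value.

25.115

The 12:3:1 ratio has 16 parts, so with N = 3006 the expected counts are:
  white: 3006 × 12/16 = 2254.5
  black: 3006 × 3/16 = 563.625
  brown: 3006 × 1/16 = 187.875
χ² = Σ (O − E)² / E
  white: (2224 − 2254.5)² / 2254.5 = 0.4126
  black: (644 − 563.625)² / 563.625 = 11.4618
  brown: (138 − 187.875)² / 187.875 = 13.2403
χ² = 0.4126 + 11.4618 + 13.2403 = 25.1147 ≈ 25.115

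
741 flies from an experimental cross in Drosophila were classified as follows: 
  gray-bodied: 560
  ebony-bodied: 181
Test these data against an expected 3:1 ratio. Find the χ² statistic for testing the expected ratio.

Under the 3:1 hypothesis (Σ ratio = 4, N = 741):
  gray-bodied: 741 × 3/4 = 555.75
  ebony-bodied: 741 × 1/4 = 185.25
χ² = Σ (O − E)² / E
  gray-bodied: (560 − 555.75)² / 555.75 = 0.0325
  ebony-bodied: (181 − 185.25)² / 185.25 = 0.0975
χ² = 0.0325 + 0.0975 = 0.130

0.130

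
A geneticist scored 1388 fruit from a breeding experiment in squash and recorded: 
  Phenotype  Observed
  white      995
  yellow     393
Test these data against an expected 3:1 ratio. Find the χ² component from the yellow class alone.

Expected counts for N = 1388 under a 3:1 ratio (total parts = 4):
  white: 1388 × 3/4 = 1041
  yellow: 1388 × 1/4 = 347
Contribution of yellow: (393 − 347)² / 347 = 6.0980

6.098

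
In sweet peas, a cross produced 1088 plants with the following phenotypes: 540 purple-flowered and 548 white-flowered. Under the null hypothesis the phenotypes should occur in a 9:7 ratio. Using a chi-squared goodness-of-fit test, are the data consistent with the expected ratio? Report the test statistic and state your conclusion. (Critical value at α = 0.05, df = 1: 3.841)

19.361; not consistent

Total ratio parts = 16. Expected numbers out of 1088:
  purple-flowered: 1088 × 9/16 = 612
  white-flowered: 1088 × 7/16 = 476
χ² = Σ (O − E)² / E
  purple-flowered: (540 − 612)² / 612 = 8.4706
  white-flowered: (548 − 476)² / 476 = 10.8908
χ² = 8.4706 + 10.8908 = 19.3614 ≈ 19.361
Degrees of freedom = 2 − 1 = 1; critical value at α = 0.05 is 3.841.
Since 19.361 > 3.841, we reject the null hypothesis — the data do not fit the 9:7 ratio.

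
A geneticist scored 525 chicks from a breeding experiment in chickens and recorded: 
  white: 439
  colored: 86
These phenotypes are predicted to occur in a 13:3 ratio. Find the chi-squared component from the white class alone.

The 13:3 ratio has 16 parts, so with N = 525 the expected counts are:
  white: 525 × 13/16 = 426.5625
  colored: 525 × 3/16 = 98.4375
Contribution of white: (439 − 426.5625)² / 426.5625 = 0.3626

0.363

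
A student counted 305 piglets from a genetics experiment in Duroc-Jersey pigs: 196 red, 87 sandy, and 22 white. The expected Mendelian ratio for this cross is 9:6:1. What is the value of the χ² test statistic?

Total ratio parts = 16. Expected numbers out of 305:
  red: 305 × 9/16 = 171.5625
  sandy: 305 × 6/16 = 114.375
  white: 305 × 1/16 = 19.0625
χ² = Σ (O − E)² / E
  red: (196 − 171.5625)² / 171.5625 = 3.4809
  sandy: (87 − 114.375)² / 114.375 = 6.5520
  white: (22 − 19.0625)² / 19.0625 = 0.4527
χ² = 3.4809 + 6.5520 + 0.4527 = 10.4856 ≈ 10.486

10.486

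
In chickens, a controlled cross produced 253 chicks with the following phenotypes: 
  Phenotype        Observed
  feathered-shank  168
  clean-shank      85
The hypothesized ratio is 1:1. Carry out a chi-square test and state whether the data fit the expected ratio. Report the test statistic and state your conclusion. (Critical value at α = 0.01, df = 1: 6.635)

Under the 1:1 hypothesis (Σ ratio = 2, N = 253):
  feathered-shank: 253 × 1/2 = 126.5
  clean-shank: 253 × 1/2 = 126.5
χ² = Σ (O − E)² / E
  feathered-shank: (168 − 126.5)² / 126.5 = 13.6146
  clean-shank: (85 − 126.5)² / 126.5 = 13.6146
χ² = 13.6146 + 13.6146 = 27.2292 ≈ 27.229
Degrees of freedom = 2 − 1 = 1; critical value at α = 0.01 is 6.635.
Since 27.229 > 6.635, we reject the null hypothesis — the data do not fit the 1:1 ratio.

27.229; not consistent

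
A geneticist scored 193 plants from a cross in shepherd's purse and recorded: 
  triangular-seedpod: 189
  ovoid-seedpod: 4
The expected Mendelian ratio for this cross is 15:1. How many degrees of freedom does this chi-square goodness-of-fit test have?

1

A goodness-of-fit test with 2 phenotype classes has df = 2 − 1 = 1.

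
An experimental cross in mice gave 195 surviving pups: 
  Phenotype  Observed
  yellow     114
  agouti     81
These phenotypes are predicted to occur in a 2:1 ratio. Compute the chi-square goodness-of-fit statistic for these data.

5.908

Expected counts for N = 195 under a 2:1 ratio (total parts = 3):
  yellow: 195 × 2/3 = 130
  agouti: 195 × 1/3 = 65
χ² = Σ (O − E)² / E
  yellow: (114 − 130)² / 130 = 1.9692
  agouti: (81 − 65)² / 65 = 3.9385
χ² = 1.9692 + 3.9385 = 5.9077 ≈ 5.908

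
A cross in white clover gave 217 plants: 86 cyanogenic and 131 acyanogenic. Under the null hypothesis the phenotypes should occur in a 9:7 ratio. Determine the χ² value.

24.353

Under the 9:7 hypothesis (Σ ratio = 16, N = 217):
  cyanogenic: 217 × 9/16 = 122.0625
  acyanogenic: 217 × 7/16 = 94.9375
χ² = Σ (O − E)² / E
  cyanogenic: (86 − 122.0625)² / 122.0625 = 10.6544
  acyanogenic: (131 − 94.9375)² / 94.9375 = 13.6985
χ² = 10.6544 + 13.6985 = 24.3529 ≈ 24.353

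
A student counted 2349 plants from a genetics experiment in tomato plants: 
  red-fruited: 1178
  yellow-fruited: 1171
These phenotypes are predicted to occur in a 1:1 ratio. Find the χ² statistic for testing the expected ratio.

Expected counts for N = 2349 under a 1:1 ratio (total parts = 2):
  red-fruited: 2349 × 1/2 = 1174.5
  yellow-fruited: 2349 × 1/2 = 1174.5
χ² = Σ (O − E)² / E
  red-fruited: (1178 − 1174.5)² / 1174.5 = 0.0104
  yellow-fruited: (1171 − 1174.5)² / 1174.5 = 0.0104
χ² = 0.0104 + 0.0104 = 0.0208 ≈ 0.021

0.021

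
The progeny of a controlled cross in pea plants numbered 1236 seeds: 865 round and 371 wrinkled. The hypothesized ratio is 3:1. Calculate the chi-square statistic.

Expected counts for N = 1236 under a 3:1 ratio (total parts = 4):
  round: 1236 × 3/4 = 927
  wrinkled: 1236 × 1/4 = 309
χ² = Σ (O − E)² / E
  round: (865 − 927)² / 927 = 4.1467
  wrinkled: (371 − 309)² / 309 = 12.4401
χ² = 4.1467 + 12.4401 = 16.5868 ≈ 16.587

16.587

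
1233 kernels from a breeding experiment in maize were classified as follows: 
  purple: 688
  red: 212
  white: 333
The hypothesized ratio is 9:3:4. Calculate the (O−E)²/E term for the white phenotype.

Total ratio parts = 16. Expected numbers out of 1233:
  purple: 1233 × 9/16 = 693.5625
  red: 1233 × 3/16 = 231.1875
  white: 1233 × 4/16 = 308.25
Contribution of white: (333 − 308.25)² / 308.25 = 1.9872

1.987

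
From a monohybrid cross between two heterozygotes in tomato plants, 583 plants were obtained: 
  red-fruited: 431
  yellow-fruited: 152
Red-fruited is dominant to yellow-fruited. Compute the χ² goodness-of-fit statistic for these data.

For a monohybrid cross between heterozygotes with complete dominance, the expected phenotypic ratio is 3:1.
Under the 3:1 hypothesis (Σ ratio = 4, N = 583):
  red-fruited: 583 × 3/4 = 437.25
  yellow-fruited: 583 × 1/4 = 145.75
χ² = Σ (O − E)² / E
  red-fruited: (431 − 437.25)² / 437.25 = 0.0893
  yellow-fruited: (152 − 145.75)² / 145.75 = 0.2680
χ² = 0.0893 + 0.2680 = 0.3573 ≈ 0.357

0.357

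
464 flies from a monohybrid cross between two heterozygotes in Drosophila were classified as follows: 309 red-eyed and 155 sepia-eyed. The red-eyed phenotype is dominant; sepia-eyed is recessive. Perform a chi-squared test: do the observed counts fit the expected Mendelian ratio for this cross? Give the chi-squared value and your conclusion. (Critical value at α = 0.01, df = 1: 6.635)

For a monohybrid cross between heterozygotes with complete dominance, the expected phenotypic ratio is 3:1.
Total ratio parts = 4. Expected numbers out of 464:
  red-eyed: 464 × 3/4 = 348
  sepia-eyed: 464 × 1/4 = 116
χ² = Σ (O − E)² / E
  red-eyed: (309 − 348)² / 348 = 4.3707
  sepia-eyed: (155 − 116)² / 116 = 13.1121
χ² = 4.3707 + 13.1121 = 17.4828 ≈ 17.483
Degrees of freedom = 2 − 1 = 1; critical value at α = 0.01 is 6.635.
Since 17.483 > 6.635, we reject the null hypothesis — the data do not fit the 3:1 ratio.

17.483; not consistent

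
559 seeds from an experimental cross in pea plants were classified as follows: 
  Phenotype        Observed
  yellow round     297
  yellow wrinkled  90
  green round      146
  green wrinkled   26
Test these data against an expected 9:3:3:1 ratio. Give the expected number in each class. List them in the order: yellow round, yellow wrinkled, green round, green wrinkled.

The 9:3:3:1 ratio has 16 parts, so with N = 559 the expected counts are:
  yellow round: 559 × 9/16 = 314.4375
  yellow wrinkled: 559 × 3/16 = 104.8125
  green round: 559 × 3/16 = 104.8125
  green wrinkled: 559 × 1/16 = 34.9375

314.4375, 104.8125, 104.8125, 34.9375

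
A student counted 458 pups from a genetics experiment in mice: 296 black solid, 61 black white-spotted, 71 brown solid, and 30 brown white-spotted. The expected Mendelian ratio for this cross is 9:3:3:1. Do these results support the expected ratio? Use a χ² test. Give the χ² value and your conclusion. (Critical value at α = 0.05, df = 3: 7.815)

15.564; not consistent

Under the 9:3:3:1 hypothesis (Σ ratio = 16, N = 458):
  black solid: 458 × 9/16 = 257.625
  black white-spotted: 458 × 3/16 = 85.875
  brown solid: 458 × 3/16 = 85.875
  brown white-spotted: 458 × 1/16 = 28.625
χ² = Σ (O − E)² / E
  black solid: (296 − 257.625)² / 257.625 = 5.7162
  black white-spotted: (61 − 85.875)² / 85.875 = 7.2054
  brown solid: (71 − 85.875)² / 85.875 = 2.5766
  brown white-spotted: (30 − 28.625)² / 28.625 = 0.0660
χ² = 5.7162 + 7.2054 + 2.5766 + 0.0660 = 15.5642 ≈ 15.564
Degrees of freedom = 4 − 1 = 3; critical value at α = 0.05 is 7.815.
Since 15.564 > 7.815, we reject the null hypothesis — the data do not fit the 9:3:3:1 ratio.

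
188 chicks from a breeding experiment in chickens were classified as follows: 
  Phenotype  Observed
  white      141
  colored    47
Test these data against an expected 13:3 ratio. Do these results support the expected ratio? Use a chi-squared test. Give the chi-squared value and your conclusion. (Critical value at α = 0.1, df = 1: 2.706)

4.821; not consistent

Total ratio parts = 16. Expected numbers out of 188:
  white: 188 × 13/16 = 152.75
  colored: 188 × 3/16 = 35.25
χ² = Σ (O − E)² / E
  white: (141 − 152.75)² / 152.75 = 0.9038
  colored: (47 − 35.25)² / 35.25 = 3.9167
χ² = 0.9038 + 3.9167 = 4.8205 ≈ 4.821
Degrees of freedom = 2 − 1 = 1; critical value at α = 0.1 is 2.706.
Since 4.821 > 2.706, we reject the null hypothesis — the data do not fit the 13:3 ratio.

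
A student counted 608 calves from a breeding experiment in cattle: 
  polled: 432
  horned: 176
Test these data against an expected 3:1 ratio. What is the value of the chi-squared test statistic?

5.053

Under the 3:1 hypothesis (Σ ratio = 4, N = 608):
  polled: 608 × 3/4 = 456
  horned: 608 × 1/4 = 152
χ² = Σ (O − E)² / E
  polled: (432 − 456)² / 456 = 1.2632
  horned: (176 − 152)² / 152 = 3.7895
χ² = 1.2632 + 3.7895 = 5.0527 ≈ 5.053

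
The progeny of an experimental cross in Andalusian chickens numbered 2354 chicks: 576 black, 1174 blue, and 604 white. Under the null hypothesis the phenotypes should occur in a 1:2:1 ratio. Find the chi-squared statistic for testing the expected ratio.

Under the 1:2:1 hypothesis (Σ ratio = 4, N = 2354):
  black: 2354 × 1/4 = 588.5
  blue: 2354 × 2/4 = 1177
  white: 2354 × 1/4 = 588.5
χ² = Σ (O − E)² / E
  black: (576 − 588.5)² / 588.5 = 0.2655
  blue: (1174 − 1177)² / 1177 = 0.0076
  white: (604 − 588.5)² / 588.5 = 0.4082
χ² = 0.2655 + 0.0076 + 0.4082 = 0.6813 ≈ 0.681

0.681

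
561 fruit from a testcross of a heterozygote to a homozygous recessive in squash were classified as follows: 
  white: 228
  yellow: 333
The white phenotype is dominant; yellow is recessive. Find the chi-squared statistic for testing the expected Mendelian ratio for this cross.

A testcross of a heterozygote (Aa × aa) gives a 1:1 phenotypic ratio.
Under the 1:1 hypothesis (Σ ratio = 2, N = 561):
  white: 561 × 1/2 = 280.5
  yellow: 561 × 1/2 = 280.5
χ² = Σ (O − E)² / E
  white: (228 − 280.5)² / 280.5 = 9.8262
  yellow: (333 − 280.5)² / 280.5 = 9.8262
χ² = 9.8262 + 9.8262 = 19.6524 ≈ 19.652

19.652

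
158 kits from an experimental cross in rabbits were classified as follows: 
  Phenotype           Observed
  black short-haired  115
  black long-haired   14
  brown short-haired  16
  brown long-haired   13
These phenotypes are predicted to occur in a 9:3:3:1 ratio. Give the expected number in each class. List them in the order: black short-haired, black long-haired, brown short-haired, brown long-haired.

88.875, 29.625, 29.625, 9.875

Expected counts for N = 158 under a 9:3:3:1 ratio (total parts = 16):
  black short-haired: 158 × 9/16 = 88.875
  black long-haired: 158 × 3/16 = 29.625
  brown short-haired: 158 × 3/16 = 29.625
  brown long-haired: 158 × 1/16 = 9.875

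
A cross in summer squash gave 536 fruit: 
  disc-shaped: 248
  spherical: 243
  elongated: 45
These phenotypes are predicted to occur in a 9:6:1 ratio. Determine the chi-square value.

22.217

Expected counts for N = 536 under a 9:6:1 ratio (total parts = 16):
  disc-shaped: 536 × 9/16 = 301.5
  spherical: 536 × 6/16 = 201
  elongated: 536 × 1/16 = 33.5
χ² = Σ (O − E)² / E
  disc-shaped: (248 − 301.5)² / 301.5 = 9.4934
  spherical: (243 − 201)² / 201 = 8.7761
  elongated: (45 − 33.5)² / 33.5 = 3.9478
χ² = 9.4934 + 8.7761 + 3.9478 = 22.2173 ≈ 22.217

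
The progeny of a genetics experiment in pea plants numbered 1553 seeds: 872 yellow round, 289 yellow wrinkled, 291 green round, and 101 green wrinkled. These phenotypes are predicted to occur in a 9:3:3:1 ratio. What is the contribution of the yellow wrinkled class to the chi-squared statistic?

Total ratio parts = 16. Expected numbers out of 1553:
  yellow round: 1553 × 9/16 = 873.5625
  yellow wrinkled: 1553 × 3/16 = 291.1875
  green round: 1553 × 3/16 = 291.1875
  green wrinkled: 1553 × 1/16 = 97.0625
Contribution of yellow wrinkled: (289 − 291.1875)² / 291.1875 = 0.0164

0.016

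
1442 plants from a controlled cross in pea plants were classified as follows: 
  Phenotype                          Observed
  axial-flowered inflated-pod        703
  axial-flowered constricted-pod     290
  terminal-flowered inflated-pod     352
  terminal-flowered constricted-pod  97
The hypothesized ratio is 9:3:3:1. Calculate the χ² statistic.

Total ratio parts = 16. Expected numbers out of 1442:
  axial-flowered inflated-pod: 1442 × 9/16 = 811.125
  axial-flowered constricted-pod: 1442 × 3/16 = 270.375
  terminal-flowered inflated-pod: 1442 × 3/16 = 270.375
  terminal-flowered constricted-pod: 1442 × 1/16 = 90.125
χ² = Σ (O − E)² / E
  axial-flowered inflated-pod: (703 − 811.125)² / 811.125 = 14.4133
  axial-flowered constricted-pod: (290 − 270.375)² / 270.375 = 1.4245
  terminal-flowered inflated-pod: (352 − 270.375)² / 270.375 = 24.6422
  terminal-flowered constricted-pod: (97 − 90.125)² / 90.125 = 0.5244
χ² = 14.4133 + 1.4245 + 24.6422 + 0.5244 = 41.0044 ≈ 41.004

41.004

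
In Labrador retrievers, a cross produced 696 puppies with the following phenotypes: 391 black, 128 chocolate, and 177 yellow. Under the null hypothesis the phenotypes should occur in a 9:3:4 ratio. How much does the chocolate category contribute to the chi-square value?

0.048

Expected counts for N = 696 under a 9:3:4 ratio (total parts = 16):
  black: 696 × 9/16 = 391.5
  chocolate: 696 × 3/16 = 130.5
  yellow: 696 × 4/16 = 174
Contribution of chocolate: (128 − 130.5)² / 130.5 = 0.0479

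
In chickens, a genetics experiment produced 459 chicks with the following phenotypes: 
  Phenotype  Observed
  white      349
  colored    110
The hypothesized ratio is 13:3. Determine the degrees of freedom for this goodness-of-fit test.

1

A goodness-of-fit test with 2 phenotype classes has df = 2 − 1 = 1.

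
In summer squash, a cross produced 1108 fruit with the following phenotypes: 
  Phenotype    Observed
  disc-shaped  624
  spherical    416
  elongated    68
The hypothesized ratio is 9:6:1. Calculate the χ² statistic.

Total ratio parts = 16. Expected numbers out of 1108:
  disc-shaped: 1108 × 9/16 = 623.25
  spherical: 1108 × 6/16 = 415.5
  elongated: 1108 × 1/16 = 69.25
χ² = Σ (O − E)² / E
  disc-shaped: (624 − 623.25)² / 623.25 = 0.0009
  spherical: (416 − 415.5)² / 415.5 = 0.0006
  elongated: (68 − 69.25)² / 69.25 = 0.0226
χ² = 0.0009 + 0.0006 + 0.0226 = 0.0241 ≈ 0.024

0.024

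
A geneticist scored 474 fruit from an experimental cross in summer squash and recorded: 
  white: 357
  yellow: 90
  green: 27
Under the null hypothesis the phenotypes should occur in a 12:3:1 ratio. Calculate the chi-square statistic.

Total ratio parts = 16. Expected numbers out of 474:
  white: 474 × 12/16 = 355.5
  yellow: 474 × 3/16 = 88.875
  green: 474 × 1/16 = 29.625
χ² = Σ (O − E)² / E
  white: (357 − 355.5)² / 355.5 = 0.0063
  yellow: (90 − 88.875)² / 88.875 = 0.0142
  green: (27 − 29.625)² / 29.625 = 0.2326
χ² = 0.0063 + 0.0142 + 0.2326 = 0.2531 ≈ 0.253

0.253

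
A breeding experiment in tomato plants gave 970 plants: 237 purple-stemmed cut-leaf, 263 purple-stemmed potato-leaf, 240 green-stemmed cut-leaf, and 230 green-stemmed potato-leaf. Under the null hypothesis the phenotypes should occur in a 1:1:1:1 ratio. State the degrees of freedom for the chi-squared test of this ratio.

3

A goodness-of-fit test with 4 phenotype classes has df = 4 − 1 = 3.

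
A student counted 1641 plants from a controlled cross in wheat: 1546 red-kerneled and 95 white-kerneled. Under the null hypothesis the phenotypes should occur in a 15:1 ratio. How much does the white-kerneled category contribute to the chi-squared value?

The 15:1 ratio has 16 parts, so with N = 1641 the expected counts are:
  red-kerneled: 1641 × 15/16 = 1538.4375
  white-kerneled: 1641 × 1/16 = 102.5625
Contribution of white-kerneled: (95 − 102.5625)² / 102.5625 = 0.5576

0.558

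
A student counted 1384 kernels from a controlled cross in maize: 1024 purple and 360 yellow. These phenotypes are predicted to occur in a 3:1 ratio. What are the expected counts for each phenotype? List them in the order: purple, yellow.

Expected counts for N = 1384 under a 3:1 ratio (total parts = 4):
  purple: 1384 × 3/4 = 1038
  yellow: 1384 × 1/4 = 346

1038, 346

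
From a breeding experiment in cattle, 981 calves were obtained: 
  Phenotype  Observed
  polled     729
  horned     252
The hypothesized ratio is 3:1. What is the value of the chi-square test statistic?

0.248

Expected counts for N = 981 under a 3:1 ratio (total parts = 4):
  polled: 981 × 3/4 = 735.75
  horned: 981 × 1/4 = 245.25
χ² = Σ (O − E)² / E
  polled: (729 − 735.75)² / 735.75 = 0.0619
  horned: (252 − 245.25)² / 245.25 = 0.1858
χ² = 0.0619 + 0.1858 = 0.2477 ≈ 0.248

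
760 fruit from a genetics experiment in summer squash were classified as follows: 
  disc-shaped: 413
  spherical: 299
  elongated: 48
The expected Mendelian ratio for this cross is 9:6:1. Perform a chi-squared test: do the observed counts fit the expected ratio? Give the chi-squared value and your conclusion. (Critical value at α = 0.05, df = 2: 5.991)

1.185; consistent

Expected counts for N = 760 under a 9:6:1 ratio (total parts = 16):
  disc-shaped: 760 × 9/16 = 427.5
  spherical: 760 × 6/16 = 285
  elongated: 760 × 1/16 = 47.5
χ² = Σ (O − E)² / E
  disc-shaped: (413 − 427.5)² / 427.5 = 0.4918
  spherical: (299 − 285)² / 285 = 0.6877
  elongated: (48 − 47.5)² / 47.5 = 0.0053
χ² = 0.4918 + 0.6877 + 0.0053 = 1.1848 ≈ 1.185
Degrees of freedom = 3 − 1 = 2; critical value at α = 0.05 is 5.991.
Since 1.185 < 5.991, we fail to reject the null hypothesis — the data are consistent with the 9:6:1 ratio.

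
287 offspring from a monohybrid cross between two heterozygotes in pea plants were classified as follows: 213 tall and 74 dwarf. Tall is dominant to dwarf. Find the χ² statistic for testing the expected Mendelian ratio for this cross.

0.094

For a monohybrid cross between heterozygotes with complete dominance, the expected phenotypic ratio is 3:1.
The 3:1 ratio has 4 parts, so with N = 287 the expected counts are:
  tall: 287 × 3/4 = 215.25
  dwarf: 287 × 1/4 = 71.75
χ² = Σ (O − E)² / E
  tall: (213 − 215.25)² / 215.25 = 0.0235
  dwarf: (74 − 71.75)² / 71.75 = 0.0706
χ² = 0.0235 + 0.0706 = 0.0941 ≈ 0.094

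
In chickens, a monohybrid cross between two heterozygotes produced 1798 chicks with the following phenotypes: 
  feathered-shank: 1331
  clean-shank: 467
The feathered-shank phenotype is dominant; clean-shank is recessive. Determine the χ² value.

For a monohybrid cross between heterozygotes with complete dominance, the expected phenotypic ratio is 3:1.
Under the 3:1 hypothesis (Σ ratio = 4, N = 1798):
  feathered-shank: 1798 × 3/4 = 1348.5
  clean-shank: 1798 × 1/4 = 449.5
χ² = Σ (O − E)² / E
  feathered-shank: (1331 − 1348.5)² / 1348.5 = 0.2271
  clean-shank: (467 − 449.5)² / 449.5 = 0.6813
χ² = 0.2271 + 0.6813 = 0.9084 ≈ 0.908

0.908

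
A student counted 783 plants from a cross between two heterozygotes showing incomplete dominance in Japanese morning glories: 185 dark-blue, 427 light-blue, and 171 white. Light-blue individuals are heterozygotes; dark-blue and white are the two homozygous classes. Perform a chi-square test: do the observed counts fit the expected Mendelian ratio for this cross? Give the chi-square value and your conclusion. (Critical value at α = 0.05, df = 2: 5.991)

With incomplete dominance, a heterozygote × heterozygote cross gives a 1:2:1 phenotypic ratio.
Expected counts for N = 783 under a 1:2:1 ratio (total parts = 4):
  dark-blue: 783 × 1/4 = 195.75
  light-blue: 783 × 2/4 = 391.5
  white: 783 × 1/4 = 195.75
χ² = Σ (O − E)² / E
  dark-blue: (185 − 195.75)² / 195.75 = 0.5904
  light-blue: (427 − 391.5)² / 391.5 = 3.2190
  white: (171 − 195.75)² / 195.75 = 3.1293
χ² = 0.5904 + 3.2190 + 3.1293 = 6.9387 ≈ 6.939
Degrees of freedom = 3 − 1 = 2; critical value at α = 0.05 is 5.991.
Since 6.939 > 5.991, we reject the null hypothesis — the data do not fit the 1:2:1 ratio.

6.939; not consistent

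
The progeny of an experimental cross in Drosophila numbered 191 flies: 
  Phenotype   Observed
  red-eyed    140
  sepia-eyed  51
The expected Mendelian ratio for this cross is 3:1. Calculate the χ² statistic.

0.295

Under the 3:1 hypothesis (Σ ratio = 4, N = 191):
  red-eyed: 191 × 3/4 = 143.25
  sepia-eyed: 191 × 1/4 = 47.75
χ² = Σ (O − E)² / E
  red-eyed: (140 − 143.25)² / 143.25 = 0.0737
  sepia-eyed: (51 − 47.75)² / 47.75 = 0.2212
χ² = 0.0737 + 0.2212 = 0.2949 ≈ 0.295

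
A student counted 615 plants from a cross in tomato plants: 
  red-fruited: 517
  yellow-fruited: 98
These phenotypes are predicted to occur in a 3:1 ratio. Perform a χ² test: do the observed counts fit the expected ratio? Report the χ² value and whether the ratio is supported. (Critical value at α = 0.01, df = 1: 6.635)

Expected counts for N = 615 under a 3:1 ratio (total parts = 4):
  red-fruited: 615 × 3/4 = 461.25
  yellow-fruited: 615 × 1/4 = 153.75
χ² = Σ (O − E)² / E
  red-fruited: (517 − 461.25)² / 461.25 = 6.7383
  yellow-fruited: (98 − 153.75)² / 153.75 = 20.2150
χ² = 6.7383 + 20.2150 = 26.9533 ≈ 26.953
Degrees of freedom = 2 − 1 = 1; critical value at α = 0.01 is 6.635.
Since 26.953 > 6.635, we reject the null hypothesis — the data do not fit the 3:1 ratio.

26.953; not consistent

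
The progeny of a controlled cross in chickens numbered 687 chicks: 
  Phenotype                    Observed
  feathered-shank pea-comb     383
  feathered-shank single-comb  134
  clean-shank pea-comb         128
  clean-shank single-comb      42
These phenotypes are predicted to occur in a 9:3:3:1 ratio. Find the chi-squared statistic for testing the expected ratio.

0.265

Under the 9:3:3:1 hypothesis (Σ ratio = 16, N = 687):
  feathered-shank pea-comb: 687 × 9/16 = 386.4375
  feathered-shank single-comb: 687 × 3/16 = 128.8125
  clean-shank pea-comb: 687 × 3/16 = 128.8125
  clean-shank single-comb: 687 × 1/16 = 42.9375
χ² = Σ (O − E)² / E
  feathered-shank pea-comb: (383 − 386.4375)² / 386.4375 = 0.0306
  feathered-shank single-comb: (134 − 128.8125)² / 128.8125 = 0.2089
  clean-shank pea-comb: (128 − 128.8125)² / 128.8125 = 0.0051
  clean-shank single-comb: (42 − 42.9375)² / 42.9375 = 0.0205
χ² = 0.0306 + 0.2089 + 0.0051 + 0.0205 = 0.2651 ≈ 0.265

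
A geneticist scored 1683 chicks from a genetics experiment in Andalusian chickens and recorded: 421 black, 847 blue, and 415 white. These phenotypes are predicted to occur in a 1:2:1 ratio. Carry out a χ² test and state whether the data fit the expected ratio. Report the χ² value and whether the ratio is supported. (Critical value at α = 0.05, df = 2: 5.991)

0.115; consistent

The 1:2:1 ratio has 4 parts, so with N = 1683 the expected counts are:
  black: 1683 × 1/4 = 420.75
  blue: 1683 × 2/4 = 841.5
  white: 1683 × 1/4 = 420.75
χ² = Σ (O − E)² / E
  black: (421 − 420.75)² / 420.75 = 0.0001
  blue: (847 − 841.5)² / 841.5 = 0.0359
  white: (415 − 420.75)² / 420.75 = 0.0786
χ² = 0.0001 + 0.0359 + 0.0786 = 0.1146 ≈ 0.115
Degrees of freedom = 3 − 1 = 2; critical value at α = 0.05 is 5.991.
Since 0.115 < 5.991, we fail to reject the null hypothesis — the data are consistent with the 1:2:1 ratio.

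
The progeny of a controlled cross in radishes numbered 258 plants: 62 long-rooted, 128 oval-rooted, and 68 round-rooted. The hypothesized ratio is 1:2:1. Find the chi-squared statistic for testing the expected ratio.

0.295

The 1:2:1 ratio has 4 parts, so with N = 258 the expected counts are:
  long-rooted: 258 × 1/4 = 64.5
  oval-rooted: 258 × 2/4 = 129
  round-rooted: 258 × 1/4 = 64.5
χ² = Σ (O − E)² / E
  long-rooted: (62 − 64.5)² / 64.5 = 0.0969
  oval-rooted: (128 − 129)² / 129 = 0.0078
  round-rooted: (68 − 64.5)² / 64.5 = 0.1899
χ² = 0.0969 + 0.0078 + 0.1899 = 0.2946 ≈ 0.295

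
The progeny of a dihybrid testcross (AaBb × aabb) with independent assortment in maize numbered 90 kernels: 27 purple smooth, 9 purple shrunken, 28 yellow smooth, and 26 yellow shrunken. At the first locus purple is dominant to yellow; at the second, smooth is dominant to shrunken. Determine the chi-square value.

10.889

A dihybrid testcross with independent assortment gives a 1:1:1:1 ratio.
The 1:1:1:1 ratio has 4 parts, so with N = 90 the expected counts are:
  purple smooth: 90 × 1/4 = 22.5
  purple shrunken: 90 × 1/4 = 22.5
  yellow smooth: 90 × 1/4 = 22.5
  yellow shrunken: 90 × 1/4 = 22.5
χ² = Σ (O − E)² / E
  purple smooth: (27 − 22.5)² / 22.5 = 0.9000
  purple shrunken: (9 − 22.5)² / 22.5 = 8.1000
  yellow smooth: (28 − 22.5)² / 22.5 = 1.3444
  yellow shrunken: (26 − 22.5)² / 22.5 = 0.5444
χ² = 0.9000 + 8.1000 + 1.3444 + 0.5444 = 10.8888 ≈ 10.889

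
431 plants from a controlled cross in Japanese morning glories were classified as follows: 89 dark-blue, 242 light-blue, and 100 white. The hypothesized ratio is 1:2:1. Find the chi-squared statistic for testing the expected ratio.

Total ratio parts = 4. Expected numbers out of 431:
  dark-blue: 431 × 1/4 = 107.75
  light-blue: 431 × 2/4 = 215.5
  white: 431 × 1/4 = 107.75
χ² = Σ (O − E)² / E
  dark-blue: (89 − 107.75)² / 107.75 = 3.2628
  light-blue: (242 − 215.5)² / 215.5 = 3.2587
  white: (100 − 107.75)² / 107.75 = 0.5574
χ² = 3.2628 + 3.2587 + 0.5574 = 7.0789 ≈ 7.079

7.079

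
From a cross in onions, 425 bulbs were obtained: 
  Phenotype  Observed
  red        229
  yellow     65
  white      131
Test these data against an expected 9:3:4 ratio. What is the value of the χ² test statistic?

Total ratio parts = 16. Expected numbers out of 425:
  red: 425 × 9/16 = 239.0625
  yellow: 425 × 3/16 = 79.6875
  white: 425 × 4/16 = 106.25
χ² = Σ (O − E)² / E
  red: (229 − 239.0625)² / 239.0625 = 0.4235
  yellow: (65 − 79.6875)² / 79.6875 = 2.7071
  white: (131 − 106.25)² / 106.25 = 5.7653
χ² = 0.4235 + 2.7071 + 5.7653 = 8.8959 ≈ 8.896

8.896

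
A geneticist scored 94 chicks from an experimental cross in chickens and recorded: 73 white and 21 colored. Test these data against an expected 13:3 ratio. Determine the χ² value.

Under the 13:3 hypothesis (Σ ratio = 16, N = 94):
  white: 94 × 13/16 = 76.375
  colored: 94 × 3/16 = 17.625
χ² = Σ (O − E)² / E
  white: (73 − 76.375)² / 76.375 = 0.1491
  colored: (21 − 17.625)² / 17.625 = 0.6463
χ² = 0.1491 + 0.6463 = 0.7954 ≈ 0.795

0.795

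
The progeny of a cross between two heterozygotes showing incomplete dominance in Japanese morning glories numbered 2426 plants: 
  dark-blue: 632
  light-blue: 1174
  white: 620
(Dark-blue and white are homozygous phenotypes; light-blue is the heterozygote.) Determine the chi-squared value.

With incomplete dominance, a heterozygote × heterozygote cross gives a 1:2:1 phenotypic ratio.
The 1:2:1 ratio has 4 parts, so with N = 2426 the expected counts are:
  dark-blue: 2426 × 1/4 = 606.5
  light-blue: 2426 × 2/4 = 1213
  white: 2426 × 1/4 = 606.5
χ² = Σ (O − E)² / E
  dark-blue: (632 − 606.5)² / 606.5 = 1.0721
  light-blue: (1174 − 1213)² / 1213 = 1.2539
  white: (620 − 606.5)² / 606.5 = 0.3005
χ² = 1.0721 + 1.2539 + 0.3005 = 2.6265 ≈ 2.627

2.627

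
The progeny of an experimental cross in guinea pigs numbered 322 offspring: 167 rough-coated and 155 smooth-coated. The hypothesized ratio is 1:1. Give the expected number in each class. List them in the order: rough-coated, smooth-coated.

161, 161

Expected counts for N = 322 under a 1:1 ratio (total parts = 2):
  rough-coated: 322 × 1/2 = 161
  smooth-coated: 322 × 1/2 = 161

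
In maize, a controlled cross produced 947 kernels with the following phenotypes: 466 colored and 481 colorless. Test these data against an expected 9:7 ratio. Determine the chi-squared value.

19.083

Expected counts for N = 947 under a 9:7 ratio (total parts = 16):
  colored: 947 × 9/16 = 532.6875
  colorless: 947 × 7/16 = 414.3125
χ² = Σ (O − E)² / E
  colored: (466 − 532.6875)² / 532.6875 = 8.3487
  colorless: (481 − 414.3125)² / 414.3125 = 10.7340
χ² = 8.3487 + 10.7340 = 19.0827 ≈ 19.083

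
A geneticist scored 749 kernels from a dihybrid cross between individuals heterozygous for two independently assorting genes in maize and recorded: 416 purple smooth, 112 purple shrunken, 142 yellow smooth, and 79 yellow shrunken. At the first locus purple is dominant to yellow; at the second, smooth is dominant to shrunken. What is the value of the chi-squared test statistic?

27.974

A dihybrid F₂ with independent assortment and complete dominance at both loci gives a 9:3:3:1 phenotypic ratio.
The 9:3:3:1 ratio has 16 parts, so with N = 749 the expected counts are:
  purple smooth: 749 × 9/16 = 421.3125
  purple shrunken: 749 × 3/16 = 140.4375
  yellow smooth: 749 × 3/16 = 140.4375
  yellow shrunken: 749 × 1/16 = 46.8125
χ² = Σ (O − E)² / E
  purple smooth: (416 − 421.3125)² / 421.3125 = 0.0670
  purple shrunken: (112 − 140.4375)² / 140.4375 = 5.7584
  yellow smooth: (142 − 140.4375)² / 140.4375 = 0.0174
  yellow shrunken: (79 − 46.8125)² / 46.8125 = 22.1316
χ² = 0.0670 + 5.7584 + 0.0174 + 22.1316 = 27.9744 ≈ 27.974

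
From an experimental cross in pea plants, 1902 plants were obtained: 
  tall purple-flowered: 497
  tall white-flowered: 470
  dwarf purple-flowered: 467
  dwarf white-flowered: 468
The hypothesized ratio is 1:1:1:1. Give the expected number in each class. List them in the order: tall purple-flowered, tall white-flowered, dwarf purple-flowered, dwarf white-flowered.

475.5, 475.5, 475.5, 475.5

Under the 1:1:1:1 hypothesis (Σ ratio = 4, N = 1902):
  tall purple-flowered: 1902 × 1/4 = 475.5
  tall white-flowered: 1902 × 1/4 = 475.5
  dwarf purple-flowered: 1902 × 1/4 = 475.5
  dwarf white-flowered: 1902 × 1/4 = 475.5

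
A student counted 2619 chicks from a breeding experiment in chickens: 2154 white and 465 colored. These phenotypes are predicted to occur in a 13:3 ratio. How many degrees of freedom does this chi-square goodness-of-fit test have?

1

A goodness-of-fit test with 2 phenotype classes has df = 2 − 1 = 1.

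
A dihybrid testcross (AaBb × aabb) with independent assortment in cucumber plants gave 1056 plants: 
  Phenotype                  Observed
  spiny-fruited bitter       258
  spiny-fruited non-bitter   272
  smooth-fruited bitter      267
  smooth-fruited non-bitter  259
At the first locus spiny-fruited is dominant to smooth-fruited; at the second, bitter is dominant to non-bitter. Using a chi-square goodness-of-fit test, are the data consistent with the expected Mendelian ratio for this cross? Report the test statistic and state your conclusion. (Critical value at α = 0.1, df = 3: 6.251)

A dihybrid testcross with independent assortment gives a 1:1:1:1 ratio.
Expected counts for N = 1056 under a 1:1:1:1 ratio (total parts = 4):
  spiny-fruited bitter: 1056 × 1/4 = 264
  spiny-fruited non-bitter: 1056 × 1/4 = 264
  smooth-fruited bitter: 1056 × 1/4 = 264
  smooth-fruited non-bitter: 1056 × 1/4 = 264
χ² = Σ (O − E)² / E
  spiny-fruited bitter: (258 − 264)² / 264 = 0.1364
  spiny-fruited non-bitter: (272 − 264)² / 264 = 0.2424
  smooth-fruited bitter: (267 − 264)² / 264 = 0.0341
  smooth-fruited non-bitter: (259 − 264)² / 264 = 0.0947
χ² = 0.1364 + 0.2424 + 0.0341 + 0.0947 = 0.5076 ≈ 0.508
Degrees of freedom = 4 − 1 = 3; critical value at α = 0.1 is 6.251.
Since 0.508 < 6.251, we fail to reject the null hypothesis — the data are consistent with the 1:1:1:1 ratio.

0.508; consistent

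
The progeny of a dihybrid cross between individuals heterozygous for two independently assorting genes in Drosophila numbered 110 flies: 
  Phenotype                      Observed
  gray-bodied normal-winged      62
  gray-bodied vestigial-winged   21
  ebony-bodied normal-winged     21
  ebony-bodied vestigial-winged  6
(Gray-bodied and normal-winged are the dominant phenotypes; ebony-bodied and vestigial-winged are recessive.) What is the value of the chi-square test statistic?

0.125

A dihybrid F₂ with independent assortment and complete dominance at both loci gives a 9:3:3:1 phenotypic ratio.
Total ratio parts = 16. Expected numbers out of 110:
  gray-bodied normal-winged: 110 × 9/16 = 61.875
  gray-bodied vestigial-winged: 110 × 3/16 = 20.625
  ebony-bodied normal-winged: 110 × 3/16 = 20.625
  ebony-bodied vestigial-winged: 110 × 1/16 = 6.875
χ² = Σ (O − E)² / E
  gray-bodied normal-winged: (62 − 61.875)² / 61.875 = 0.0003
  gray-bodied vestigial-winged: (21 − 20.625)² / 20.625 = 0.0068
  ebony-bodied normal-winged: (21 − 20.625)² / 20.625 = 0.0068
  ebony-bodied vestigial-winged: (6 − 6.875)² / 6.875 = 0.1114
χ² = 0.0003 + 0.0068 + 0.0068 + 0.1114 = 0.1253 ≈ 0.125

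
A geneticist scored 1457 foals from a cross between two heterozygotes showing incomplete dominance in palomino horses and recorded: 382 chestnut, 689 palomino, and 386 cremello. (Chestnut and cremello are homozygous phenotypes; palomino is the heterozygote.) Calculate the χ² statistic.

With incomplete dominance, a heterozygote × heterozygote cross gives a 1:2:1 phenotypic ratio.
The 1:2:1 ratio has 4 parts, so with N = 1457 the expected counts are:
  chestnut: 1457 × 1/4 = 364.25
  palomino: 1457 × 2/4 = 728.5
  cremello: 1457 × 1/4 = 364.25
χ² = Σ (O − E)² / E
  chestnut: (382 − 364.25)² / 364.25 = 0.8650
  palomino: (689 − 728.5)² / 728.5 = 2.1417
  cremello: (386 − 364.25)² / 364.25 = 1.2987
χ² = 0.8650 + 2.1417 + 1.2987 = 4.3054 ≈ 4.305

4.305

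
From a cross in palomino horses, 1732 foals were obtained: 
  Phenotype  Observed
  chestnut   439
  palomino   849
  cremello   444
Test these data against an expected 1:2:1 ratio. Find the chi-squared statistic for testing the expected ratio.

0.696

Under the 1:2:1 hypothesis (Σ ratio = 4, N = 1732):
  chestnut: 1732 × 1/4 = 433
  palomino: 1732 × 2/4 = 866
  cremello: 1732 × 1/4 = 433
χ² = Σ (O − E)² / E
  chestnut: (439 − 433)² / 433 = 0.0831
  palomino: (849 − 866)² / 866 = 0.3337
  cremello: (444 − 433)² / 433 = 0.2794
χ² = 0.0831 + 0.3337 + 0.2794 = 0.6962 ≈ 0.696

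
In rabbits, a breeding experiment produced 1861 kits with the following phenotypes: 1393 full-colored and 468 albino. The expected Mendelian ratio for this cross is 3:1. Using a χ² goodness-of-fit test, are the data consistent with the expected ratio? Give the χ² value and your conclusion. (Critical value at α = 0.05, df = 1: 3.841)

0.022; consistent

The 3:1 ratio has 4 parts, so with N = 1861 the expected counts are:
  full-colored: 1861 × 3/4 = 1395.75
  albino: 1861 × 1/4 = 465.25
χ² = Σ (O − E)² / E
  full-colored: (1393 − 1395.75)² / 1395.75 = 0.0054
  albino: (468 − 465.25)² / 465.25 = 0.0163
χ² = 0.0054 + 0.0163 = 0.0217 ≈ 0.022
Degrees of freedom = 2 − 1 = 1; critical value at α = 0.05 is 3.841.
Since 0.022 < 3.841, we fail to reject the null hypothesis — the data are consistent with the 3:1 ratio.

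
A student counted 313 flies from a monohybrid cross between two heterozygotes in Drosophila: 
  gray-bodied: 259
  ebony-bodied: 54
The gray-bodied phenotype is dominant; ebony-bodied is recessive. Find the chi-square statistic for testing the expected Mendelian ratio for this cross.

For a monohybrid cross between heterozygotes with complete dominance, the expected phenotypic ratio is 3:1.
The 3:1 ratio has 4 parts, so with N = 313 the expected counts are:
  gray-bodied: 313 × 3/4 = 234.75
  ebony-bodied: 313 × 1/4 = 78.25
χ² = Σ (O − E)² / E
  gray-bodied: (259 − 234.75)² / 234.75 = 2.5051
  ebony-bodied: (54 − 78.25)² / 78.25 = 7.5152
χ² = 2.5051 + 7.5152 = 10.0203 ≈ 10.020

10.020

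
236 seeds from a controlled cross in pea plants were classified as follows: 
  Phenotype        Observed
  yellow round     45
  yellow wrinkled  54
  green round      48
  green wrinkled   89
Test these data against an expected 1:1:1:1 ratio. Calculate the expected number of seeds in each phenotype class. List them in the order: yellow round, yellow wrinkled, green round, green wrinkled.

Total ratio parts = 4. Expected numbers out of 236:
  yellow round: 236 × 1/4 = 59
  yellow wrinkled: 236 × 1/4 = 59
  green round: 236 × 1/4 = 59
  green wrinkled: 236 × 1/4 = 59

59, 59, 59, 59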